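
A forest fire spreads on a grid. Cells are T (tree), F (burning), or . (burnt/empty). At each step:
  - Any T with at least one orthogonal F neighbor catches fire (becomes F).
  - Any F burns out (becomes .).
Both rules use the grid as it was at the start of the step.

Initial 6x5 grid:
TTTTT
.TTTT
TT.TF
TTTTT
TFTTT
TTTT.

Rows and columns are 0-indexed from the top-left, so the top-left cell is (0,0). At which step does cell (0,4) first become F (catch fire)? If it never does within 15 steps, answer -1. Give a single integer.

Step 1: cell (0,4)='T' (+7 fires, +2 burnt)
Step 2: cell (0,4)='F' (+10 fires, +7 burnt)
  -> target ignites at step 2
Step 3: cell (0,4)='.' (+5 fires, +10 burnt)
Step 4: cell (0,4)='.' (+2 fires, +5 burnt)
Step 5: cell (0,4)='.' (+1 fires, +2 burnt)
Step 6: cell (0,4)='.' (+0 fires, +1 burnt)
  fire out at step 6

2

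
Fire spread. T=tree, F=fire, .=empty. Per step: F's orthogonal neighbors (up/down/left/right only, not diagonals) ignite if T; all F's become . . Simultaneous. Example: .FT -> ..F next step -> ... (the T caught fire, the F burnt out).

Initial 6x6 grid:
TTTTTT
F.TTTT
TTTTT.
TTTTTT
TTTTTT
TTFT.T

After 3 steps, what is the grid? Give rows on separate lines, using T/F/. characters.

Step 1: 5 trees catch fire, 2 burn out
  FTTTTT
  ..TTTT
  FTTTT.
  TTTTTT
  TTFTTT
  TF.F.T
Step 2: 7 trees catch fire, 5 burn out
  .FTTTT
  ..TTTT
  .FTTT.
  FTFTTT
  TF.FTT
  F....T
Step 3: 6 trees catch fire, 7 burn out
  ..FTTT
  ..TTTT
  ..FTT.
  .F.FTT
  F...FT
  .....T

..FTTT
..TTTT
..FTT.
.F.FTT
F...FT
.....T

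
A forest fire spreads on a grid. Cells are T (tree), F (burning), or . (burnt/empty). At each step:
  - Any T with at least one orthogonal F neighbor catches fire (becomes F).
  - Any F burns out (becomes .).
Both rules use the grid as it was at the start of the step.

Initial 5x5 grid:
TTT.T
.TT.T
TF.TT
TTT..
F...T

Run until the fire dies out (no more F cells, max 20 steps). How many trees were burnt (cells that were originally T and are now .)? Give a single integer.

Step 1: +4 fires, +2 burnt (F count now 4)
Step 2: +3 fires, +4 burnt (F count now 3)
Step 3: +2 fires, +3 burnt (F count now 2)
Step 4: +0 fires, +2 burnt (F count now 0)
Fire out after step 4
Initially T: 14, now '.': 20
Total burnt (originally-T cells now '.'): 9

Answer: 9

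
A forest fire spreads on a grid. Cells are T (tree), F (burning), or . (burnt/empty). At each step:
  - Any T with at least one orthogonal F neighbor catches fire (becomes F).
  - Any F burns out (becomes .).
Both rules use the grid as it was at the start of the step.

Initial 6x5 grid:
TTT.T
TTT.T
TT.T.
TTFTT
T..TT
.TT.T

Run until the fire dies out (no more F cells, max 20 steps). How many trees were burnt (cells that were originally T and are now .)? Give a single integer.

Answer: 17

Derivation:
Step 1: +2 fires, +1 burnt (F count now 2)
Step 2: +5 fires, +2 burnt (F count now 5)
Step 3: +4 fires, +5 burnt (F count now 4)
Step 4: +4 fires, +4 burnt (F count now 4)
Step 5: +2 fires, +4 burnt (F count now 2)
Step 6: +0 fires, +2 burnt (F count now 0)
Fire out after step 6
Initially T: 21, now '.': 26
Total burnt (originally-T cells now '.'): 17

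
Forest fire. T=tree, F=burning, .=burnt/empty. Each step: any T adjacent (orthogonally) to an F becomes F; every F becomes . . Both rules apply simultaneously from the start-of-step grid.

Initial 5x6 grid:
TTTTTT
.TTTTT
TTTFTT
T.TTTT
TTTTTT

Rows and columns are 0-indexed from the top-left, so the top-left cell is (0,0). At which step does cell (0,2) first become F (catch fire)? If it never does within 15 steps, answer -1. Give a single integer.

Step 1: cell (0,2)='T' (+4 fires, +1 burnt)
Step 2: cell (0,2)='T' (+8 fires, +4 burnt)
Step 3: cell (0,2)='F' (+8 fires, +8 burnt)
  -> target ignites at step 3
Step 4: cell (0,2)='.' (+5 fires, +8 burnt)
Step 5: cell (0,2)='.' (+2 fires, +5 burnt)
Step 6: cell (0,2)='.' (+0 fires, +2 burnt)
  fire out at step 6

3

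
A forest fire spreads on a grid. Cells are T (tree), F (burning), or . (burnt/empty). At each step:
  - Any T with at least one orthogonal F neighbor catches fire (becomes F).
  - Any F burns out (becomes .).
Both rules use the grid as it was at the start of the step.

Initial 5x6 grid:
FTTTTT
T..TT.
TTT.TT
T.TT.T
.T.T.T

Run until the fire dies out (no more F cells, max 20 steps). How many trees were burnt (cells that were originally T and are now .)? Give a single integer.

Answer: 19

Derivation:
Step 1: +2 fires, +1 burnt (F count now 2)
Step 2: +2 fires, +2 burnt (F count now 2)
Step 3: +3 fires, +2 burnt (F count now 3)
Step 4: +3 fires, +3 burnt (F count now 3)
Step 5: +3 fires, +3 burnt (F count now 3)
Step 6: +2 fires, +3 burnt (F count now 2)
Step 7: +2 fires, +2 burnt (F count now 2)
Step 8: +1 fires, +2 burnt (F count now 1)
Step 9: +1 fires, +1 burnt (F count now 1)
Step 10: +0 fires, +1 burnt (F count now 0)
Fire out after step 10
Initially T: 20, now '.': 29
Total burnt (originally-T cells now '.'): 19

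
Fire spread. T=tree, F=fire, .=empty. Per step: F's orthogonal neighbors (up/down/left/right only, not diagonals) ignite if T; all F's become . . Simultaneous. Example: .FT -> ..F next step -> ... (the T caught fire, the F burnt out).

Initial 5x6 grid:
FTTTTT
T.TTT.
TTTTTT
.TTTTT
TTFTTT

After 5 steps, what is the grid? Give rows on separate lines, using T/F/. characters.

Step 1: 5 trees catch fire, 2 burn out
  .FTTTT
  F.TTT.
  TTTTTT
  .TFTTT
  TF.FTT
Step 2: 7 trees catch fire, 5 burn out
  ..FTTT
  ..TTT.
  FTFTTT
  .F.FTT
  F...FT
Step 3: 6 trees catch fire, 7 burn out
  ...FTT
  ..FTT.
  .F.FTT
  ....FT
  .....F
Step 4: 4 trees catch fire, 6 burn out
  ....FT
  ...FT.
  ....FT
  .....F
  ......
Step 5: 3 trees catch fire, 4 burn out
  .....F
  ....F.
  .....F
  ......
  ......

.....F
....F.
.....F
......
......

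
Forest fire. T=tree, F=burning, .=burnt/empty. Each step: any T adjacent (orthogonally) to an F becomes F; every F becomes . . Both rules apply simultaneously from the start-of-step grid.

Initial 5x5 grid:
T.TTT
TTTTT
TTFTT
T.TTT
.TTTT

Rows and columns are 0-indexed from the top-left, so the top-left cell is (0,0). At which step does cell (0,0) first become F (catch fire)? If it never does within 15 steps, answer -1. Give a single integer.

Step 1: cell (0,0)='T' (+4 fires, +1 burnt)
Step 2: cell (0,0)='T' (+7 fires, +4 burnt)
Step 3: cell (0,0)='T' (+7 fires, +7 burnt)
Step 4: cell (0,0)='F' (+3 fires, +7 burnt)
  -> target ignites at step 4
Step 5: cell (0,0)='.' (+0 fires, +3 burnt)
  fire out at step 5

4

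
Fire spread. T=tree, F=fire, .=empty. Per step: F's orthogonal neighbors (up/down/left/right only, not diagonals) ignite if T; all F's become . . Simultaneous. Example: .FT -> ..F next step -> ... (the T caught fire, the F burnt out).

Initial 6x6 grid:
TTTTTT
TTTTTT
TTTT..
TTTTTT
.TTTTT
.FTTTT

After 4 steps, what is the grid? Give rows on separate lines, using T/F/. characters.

Step 1: 2 trees catch fire, 1 burn out
  TTTTTT
  TTTTTT
  TTTT..
  TTTTTT
  .FTTTT
  ..FTTT
Step 2: 3 trees catch fire, 2 burn out
  TTTTTT
  TTTTTT
  TTTT..
  TFTTTT
  ..FTTT
  ...FTT
Step 3: 5 trees catch fire, 3 burn out
  TTTTTT
  TTTTTT
  TFTT..
  F.FTTT
  ...FTT
  ....FT
Step 4: 6 trees catch fire, 5 burn out
  TTTTTT
  TFTTTT
  F.FT..
  ...FTT
  ....FT
  .....F

TTTTTT
TFTTTT
F.FT..
...FTT
....FT
.....F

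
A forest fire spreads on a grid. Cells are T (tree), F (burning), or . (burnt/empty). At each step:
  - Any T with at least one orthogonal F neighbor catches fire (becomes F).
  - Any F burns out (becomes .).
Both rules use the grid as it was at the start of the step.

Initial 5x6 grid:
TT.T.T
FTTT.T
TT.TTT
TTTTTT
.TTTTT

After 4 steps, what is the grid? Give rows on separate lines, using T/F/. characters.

Step 1: 3 trees catch fire, 1 burn out
  FT.T.T
  .FTT.T
  FT.TTT
  TTTTTT
  .TTTTT
Step 2: 4 trees catch fire, 3 burn out
  .F.T.T
  ..FT.T
  .F.TTT
  FTTTTT
  .TTTTT
Step 3: 2 trees catch fire, 4 burn out
  ...T.T
  ...F.T
  ...TTT
  .FTTTT
  .TTTTT
Step 4: 4 trees catch fire, 2 burn out
  ...F.T
  .....T
  ...FTT
  ..FTTT
  .FTTTT

...F.T
.....T
...FTT
..FTTT
.FTTTT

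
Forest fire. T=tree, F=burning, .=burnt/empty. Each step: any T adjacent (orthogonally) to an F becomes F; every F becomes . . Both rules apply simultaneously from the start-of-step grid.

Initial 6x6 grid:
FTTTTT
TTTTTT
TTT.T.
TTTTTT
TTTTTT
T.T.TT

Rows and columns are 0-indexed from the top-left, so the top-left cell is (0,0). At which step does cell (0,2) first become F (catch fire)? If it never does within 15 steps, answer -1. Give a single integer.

Step 1: cell (0,2)='T' (+2 fires, +1 burnt)
Step 2: cell (0,2)='F' (+3 fires, +2 burnt)
  -> target ignites at step 2
Step 3: cell (0,2)='.' (+4 fires, +3 burnt)
Step 4: cell (0,2)='.' (+5 fires, +4 burnt)
Step 5: cell (0,2)='.' (+5 fires, +5 burnt)
Step 6: cell (0,2)='.' (+4 fires, +5 burnt)
Step 7: cell (0,2)='.' (+3 fires, +4 burnt)
Step 8: cell (0,2)='.' (+2 fires, +3 burnt)
Step 9: cell (0,2)='.' (+2 fires, +2 burnt)
Step 10: cell (0,2)='.' (+1 fires, +2 burnt)
Step 11: cell (0,2)='.' (+0 fires, +1 burnt)
  fire out at step 11

2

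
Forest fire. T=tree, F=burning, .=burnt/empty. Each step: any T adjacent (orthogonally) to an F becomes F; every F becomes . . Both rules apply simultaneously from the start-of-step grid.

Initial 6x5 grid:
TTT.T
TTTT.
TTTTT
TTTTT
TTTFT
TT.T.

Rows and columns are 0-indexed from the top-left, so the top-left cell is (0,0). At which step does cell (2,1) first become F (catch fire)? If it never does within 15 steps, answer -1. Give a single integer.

Step 1: cell (2,1)='T' (+4 fires, +1 burnt)
Step 2: cell (2,1)='T' (+4 fires, +4 burnt)
Step 3: cell (2,1)='T' (+6 fires, +4 burnt)
Step 4: cell (2,1)='F' (+4 fires, +6 burnt)
  -> target ignites at step 4
Step 5: cell (2,1)='.' (+3 fires, +4 burnt)
Step 6: cell (2,1)='.' (+2 fires, +3 burnt)
Step 7: cell (2,1)='.' (+1 fires, +2 burnt)
Step 8: cell (2,1)='.' (+0 fires, +1 burnt)
  fire out at step 8

4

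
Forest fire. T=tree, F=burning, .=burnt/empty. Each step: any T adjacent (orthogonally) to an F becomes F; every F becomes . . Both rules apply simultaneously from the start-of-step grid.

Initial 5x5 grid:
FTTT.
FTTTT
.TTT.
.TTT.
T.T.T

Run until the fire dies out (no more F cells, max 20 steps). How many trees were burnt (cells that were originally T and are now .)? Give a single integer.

Answer: 14

Derivation:
Step 1: +2 fires, +2 burnt (F count now 2)
Step 2: +3 fires, +2 burnt (F count now 3)
Step 3: +4 fires, +3 burnt (F count now 4)
Step 4: +3 fires, +4 burnt (F count now 3)
Step 5: +2 fires, +3 burnt (F count now 2)
Step 6: +0 fires, +2 burnt (F count now 0)
Fire out after step 6
Initially T: 16, now '.': 23
Total burnt (originally-T cells now '.'): 14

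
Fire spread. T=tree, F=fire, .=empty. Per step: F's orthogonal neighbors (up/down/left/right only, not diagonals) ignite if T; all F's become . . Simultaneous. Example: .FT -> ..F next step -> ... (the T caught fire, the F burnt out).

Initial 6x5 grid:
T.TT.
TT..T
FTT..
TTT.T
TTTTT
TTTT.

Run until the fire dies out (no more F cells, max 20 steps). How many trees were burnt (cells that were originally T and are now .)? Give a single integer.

Step 1: +3 fires, +1 burnt (F count now 3)
Step 2: +5 fires, +3 burnt (F count now 5)
Step 3: +3 fires, +5 burnt (F count now 3)
Step 4: +2 fires, +3 burnt (F count now 2)
Step 5: +2 fires, +2 burnt (F count now 2)
Step 6: +2 fires, +2 burnt (F count now 2)
Step 7: +1 fires, +2 burnt (F count now 1)
Step 8: +0 fires, +1 burnt (F count now 0)
Fire out after step 8
Initially T: 21, now '.': 27
Total burnt (originally-T cells now '.'): 18

Answer: 18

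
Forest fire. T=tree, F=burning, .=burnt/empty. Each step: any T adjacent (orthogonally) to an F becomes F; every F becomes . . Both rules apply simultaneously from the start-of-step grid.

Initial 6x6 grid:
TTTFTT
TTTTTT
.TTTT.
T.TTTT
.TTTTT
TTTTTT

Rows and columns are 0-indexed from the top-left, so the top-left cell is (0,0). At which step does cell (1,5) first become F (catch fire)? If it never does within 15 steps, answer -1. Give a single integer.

Step 1: cell (1,5)='T' (+3 fires, +1 burnt)
Step 2: cell (1,5)='T' (+5 fires, +3 burnt)
Step 3: cell (1,5)='F' (+6 fires, +5 burnt)
  -> target ignites at step 3
Step 4: cell (1,5)='.' (+5 fires, +6 burnt)
Step 5: cell (1,5)='.' (+4 fires, +5 burnt)
Step 6: cell (1,5)='.' (+4 fires, +4 burnt)
Step 7: cell (1,5)='.' (+2 fires, +4 burnt)
Step 8: cell (1,5)='.' (+1 fires, +2 burnt)
Step 9: cell (1,5)='.' (+0 fires, +1 burnt)
  fire out at step 9

3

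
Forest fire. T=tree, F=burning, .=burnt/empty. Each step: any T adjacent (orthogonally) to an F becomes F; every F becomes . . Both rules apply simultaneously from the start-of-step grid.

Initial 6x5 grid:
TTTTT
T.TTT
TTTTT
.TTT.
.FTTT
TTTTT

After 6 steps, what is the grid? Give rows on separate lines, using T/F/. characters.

Step 1: 3 trees catch fire, 1 burn out
  TTTTT
  T.TTT
  TTTTT
  .FTT.
  ..FTT
  TFTTT
Step 2: 5 trees catch fire, 3 burn out
  TTTTT
  T.TTT
  TFTTT
  ..FT.
  ...FT
  F.FTT
Step 3: 5 trees catch fire, 5 burn out
  TTTTT
  T.TTT
  F.FTT
  ...F.
  ....F
  ...FT
Step 4: 4 trees catch fire, 5 burn out
  TTTTT
  F.FTT
  ...FT
  .....
  .....
  ....F
Step 5: 4 trees catch fire, 4 burn out
  FTFTT
  ...FT
  ....F
  .....
  .....
  .....
Step 6: 3 trees catch fire, 4 burn out
  .F.FT
  ....F
  .....
  .....
  .....
  .....

.F.FT
....F
.....
.....
.....
.....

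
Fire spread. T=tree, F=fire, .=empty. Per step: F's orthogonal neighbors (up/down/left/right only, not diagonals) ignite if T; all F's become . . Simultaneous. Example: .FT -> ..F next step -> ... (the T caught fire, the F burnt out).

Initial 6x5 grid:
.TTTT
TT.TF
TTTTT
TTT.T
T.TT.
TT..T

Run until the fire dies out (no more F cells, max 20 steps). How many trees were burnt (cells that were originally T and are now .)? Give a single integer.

Step 1: +3 fires, +1 burnt (F count now 3)
Step 2: +3 fires, +3 burnt (F count now 3)
Step 3: +2 fires, +3 burnt (F count now 2)
Step 4: +3 fires, +2 burnt (F count now 3)
Step 5: +4 fires, +3 burnt (F count now 4)
Step 6: +3 fires, +4 burnt (F count now 3)
Step 7: +1 fires, +3 burnt (F count now 1)
Step 8: +1 fires, +1 burnt (F count now 1)
Step 9: +1 fires, +1 burnt (F count now 1)
Step 10: +0 fires, +1 burnt (F count now 0)
Fire out after step 10
Initially T: 22, now '.': 29
Total burnt (originally-T cells now '.'): 21

Answer: 21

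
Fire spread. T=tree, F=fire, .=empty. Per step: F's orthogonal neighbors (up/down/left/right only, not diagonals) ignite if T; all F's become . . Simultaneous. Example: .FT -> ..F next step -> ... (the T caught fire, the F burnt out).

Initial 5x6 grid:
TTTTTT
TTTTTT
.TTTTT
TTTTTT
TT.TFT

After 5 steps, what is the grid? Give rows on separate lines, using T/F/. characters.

Step 1: 3 trees catch fire, 1 burn out
  TTTTTT
  TTTTTT
  .TTTTT
  TTTTFT
  TT.F.F
Step 2: 3 trees catch fire, 3 burn out
  TTTTTT
  TTTTTT
  .TTTFT
  TTTF.F
  TT....
Step 3: 4 trees catch fire, 3 burn out
  TTTTTT
  TTTTFT
  .TTF.F
  TTF...
  TT....
Step 4: 5 trees catch fire, 4 burn out
  TTTTFT
  TTTF.F
  .TF...
  TF....
  TT....
Step 5: 6 trees catch fire, 5 burn out
  TTTF.F
  TTF...
  .F....
  F.....
  TF....

TTTF.F
TTF...
.F....
F.....
TF....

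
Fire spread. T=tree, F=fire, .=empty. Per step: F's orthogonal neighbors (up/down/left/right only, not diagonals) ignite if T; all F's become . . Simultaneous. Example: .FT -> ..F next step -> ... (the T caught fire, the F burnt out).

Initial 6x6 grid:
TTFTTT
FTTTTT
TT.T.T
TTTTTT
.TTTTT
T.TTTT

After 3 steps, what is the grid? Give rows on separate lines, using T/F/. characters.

Step 1: 6 trees catch fire, 2 burn out
  FF.FTT
  .FFTTT
  FT.T.T
  TTTTTT
  .TTTTT
  T.TTTT
Step 2: 4 trees catch fire, 6 burn out
  ....FT
  ...FTT
  .F.T.T
  FTTTTT
  .TTTTT
  T.TTTT
Step 3: 4 trees catch fire, 4 burn out
  .....F
  ....FT
  ...F.T
  .FTTTT
  .TTTTT
  T.TTTT

.....F
....FT
...F.T
.FTTTT
.TTTTT
T.TTTT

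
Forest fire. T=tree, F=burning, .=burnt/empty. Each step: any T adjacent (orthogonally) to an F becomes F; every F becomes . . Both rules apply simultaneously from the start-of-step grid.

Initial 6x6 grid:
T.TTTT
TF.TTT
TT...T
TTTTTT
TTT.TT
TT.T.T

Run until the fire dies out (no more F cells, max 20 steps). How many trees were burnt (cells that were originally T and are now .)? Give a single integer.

Step 1: +2 fires, +1 burnt (F count now 2)
Step 2: +3 fires, +2 burnt (F count now 3)
Step 3: +3 fires, +3 burnt (F count now 3)
Step 4: +4 fires, +3 burnt (F count now 4)
Step 5: +2 fires, +4 burnt (F count now 2)
Step 6: +2 fires, +2 burnt (F count now 2)
Step 7: +2 fires, +2 burnt (F count now 2)
Step 8: +2 fires, +2 burnt (F count now 2)
Step 9: +2 fires, +2 burnt (F count now 2)
Step 10: +2 fires, +2 burnt (F count now 2)
Step 11: +1 fires, +2 burnt (F count now 1)
Step 12: +1 fires, +1 burnt (F count now 1)
Step 13: +0 fires, +1 burnt (F count now 0)
Fire out after step 13
Initially T: 27, now '.': 35
Total burnt (originally-T cells now '.'): 26

Answer: 26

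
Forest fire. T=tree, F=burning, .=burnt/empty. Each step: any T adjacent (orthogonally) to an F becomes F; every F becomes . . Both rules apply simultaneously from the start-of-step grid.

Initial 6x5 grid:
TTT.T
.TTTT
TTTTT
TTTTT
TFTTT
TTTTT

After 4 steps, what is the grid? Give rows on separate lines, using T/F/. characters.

Step 1: 4 trees catch fire, 1 burn out
  TTT.T
  .TTTT
  TTTTT
  TFTTT
  F.FTT
  TFTTT
Step 2: 6 trees catch fire, 4 burn out
  TTT.T
  .TTTT
  TFTTT
  F.FTT
  ...FT
  F.FTT
Step 3: 6 trees catch fire, 6 burn out
  TTT.T
  .FTTT
  F.FTT
  ...FT
  ....F
  ...FT
Step 4: 5 trees catch fire, 6 burn out
  TFT.T
  ..FTT
  ...FT
  ....F
  .....
  ....F

TFT.T
..FTT
...FT
....F
.....
....F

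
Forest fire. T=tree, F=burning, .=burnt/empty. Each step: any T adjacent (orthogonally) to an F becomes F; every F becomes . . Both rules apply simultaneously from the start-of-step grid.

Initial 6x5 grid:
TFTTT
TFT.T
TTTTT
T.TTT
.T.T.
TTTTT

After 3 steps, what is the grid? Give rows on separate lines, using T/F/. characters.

Step 1: 5 trees catch fire, 2 burn out
  F.FTT
  F.F.T
  TFTTT
  T.TTT
  .T.T.
  TTTTT
Step 2: 3 trees catch fire, 5 burn out
  ...FT
  ....T
  F.FTT
  T.TTT
  .T.T.
  TTTTT
Step 3: 4 trees catch fire, 3 burn out
  ....F
  ....T
  ...FT
  F.FTT
  .T.T.
  TTTTT

....F
....T
...FT
F.FTT
.T.T.
TTTTT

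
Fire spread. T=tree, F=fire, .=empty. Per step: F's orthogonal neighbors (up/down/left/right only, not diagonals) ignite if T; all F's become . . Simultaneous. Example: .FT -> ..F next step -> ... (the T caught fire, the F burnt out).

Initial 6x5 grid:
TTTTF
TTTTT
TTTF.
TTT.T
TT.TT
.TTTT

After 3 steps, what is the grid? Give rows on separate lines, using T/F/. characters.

Step 1: 4 trees catch fire, 2 burn out
  TTTF.
  TTTFF
  TTF..
  TTT.T
  TT.TT
  .TTTT
Step 2: 4 trees catch fire, 4 burn out
  TTF..
  TTF..
  TF...
  TTF.T
  TT.TT
  .TTTT
Step 3: 4 trees catch fire, 4 burn out
  TF...
  TF...
  F....
  TF..T
  TT.TT
  .TTTT

TF...
TF...
F....
TF..T
TT.TT
.TTTT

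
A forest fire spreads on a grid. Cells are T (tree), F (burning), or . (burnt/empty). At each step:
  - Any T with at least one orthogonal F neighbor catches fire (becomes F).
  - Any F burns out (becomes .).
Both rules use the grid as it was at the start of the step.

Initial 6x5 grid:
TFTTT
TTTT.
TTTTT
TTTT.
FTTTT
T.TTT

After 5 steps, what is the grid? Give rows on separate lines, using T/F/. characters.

Step 1: 6 trees catch fire, 2 burn out
  F.FTT
  TFTT.
  TTTTT
  FTTT.
  .FTTT
  F.TTT
Step 2: 7 trees catch fire, 6 burn out
  ...FT
  F.FT.
  FFTTT
  .FTT.
  ..FTT
  ..TTT
Step 3: 6 trees catch fire, 7 burn out
  ....F
  ...F.
  ..FTT
  ..FT.
  ...FT
  ..FTT
Step 4: 4 trees catch fire, 6 burn out
  .....
  .....
  ...FT
  ...F.
  ....F
  ...FT
Step 5: 2 trees catch fire, 4 burn out
  .....
  .....
  ....F
  .....
  .....
  ....F

.....
.....
....F
.....
.....
....F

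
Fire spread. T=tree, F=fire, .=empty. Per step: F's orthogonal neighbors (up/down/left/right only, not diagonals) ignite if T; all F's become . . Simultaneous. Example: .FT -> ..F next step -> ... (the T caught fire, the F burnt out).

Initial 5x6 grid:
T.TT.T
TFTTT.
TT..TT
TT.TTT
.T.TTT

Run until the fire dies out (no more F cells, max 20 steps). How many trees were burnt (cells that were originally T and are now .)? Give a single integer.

Answer: 20

Derivation:
Step 1: +3 fires, +1 burnt (F count now 3)
Step 2: +5 fires, +3 burnt (F count now 5)
Step 3: +4 fires, +5 burnt (F count now 4)
Step 4: +1 fires, +4 burnt (F count now 1)
Step 5: +2 fires, +1 burnt (F count now 2)
Step 6: +3 fires, +2 burnt (F count now 3)
Step 7: +2 fires, +3 burnt (F count now 2)
Step 8: +0 fires, +2 burnt (F count now 0)
Fire out after step 8
Initially T: 21, now '.': 29
Total burnt (originally-T cells now '.'): 20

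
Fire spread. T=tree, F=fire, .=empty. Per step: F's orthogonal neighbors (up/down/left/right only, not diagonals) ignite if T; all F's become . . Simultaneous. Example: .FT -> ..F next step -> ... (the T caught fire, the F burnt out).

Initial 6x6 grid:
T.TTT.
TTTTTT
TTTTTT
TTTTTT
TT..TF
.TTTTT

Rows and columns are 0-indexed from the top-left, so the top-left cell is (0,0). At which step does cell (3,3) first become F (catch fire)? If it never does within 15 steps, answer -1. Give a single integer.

Step 1: cell (3,3)='T' (+3 fires, +1 burnt)
Step 2: cell (3,3)='T' (+3 fires, +3 burnt)
Step 3: cell (3,3)='F' (+4 fires, +3 burnt)
  -> target ignites at step 3
Step 4: cell (3,3)='.' (+4 fires, +4 burnt)
Step 5: cell (3,3)='.' (+5 fires, +4 burnt)
Step 6: cell (3,3)='.' (+5 fires, +5 burnt)
Step 7: cell (3,3)='.' (+4 fires, +5 burnt)
Step 8: cell (3,3)='.' (+1 fires, +4 burnt)
Step 9: cell (3,3)='.' (+1 fires, +1 burnt)
Step 10: cell (3,3)='.' (+0 fires, +1 burnt)
  fire out at step 10

3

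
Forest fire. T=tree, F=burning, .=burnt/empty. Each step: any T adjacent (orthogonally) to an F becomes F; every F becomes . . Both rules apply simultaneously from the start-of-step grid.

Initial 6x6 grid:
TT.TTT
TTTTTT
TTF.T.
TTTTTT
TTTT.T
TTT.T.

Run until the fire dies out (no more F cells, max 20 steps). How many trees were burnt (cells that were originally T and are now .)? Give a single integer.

Step 1: +3 fires, +1 burnt (F count now 3)
Step 2: +6 fires, +3 burnt (F count now 6)
Step 3: +9 fires, +6 burnt (F count now 9)
Step 4: +7 fires, +9 burnt (F count now 7)
Step 5: +3 fires, +7 burnt (F count now 3)
Step 6: +0 fires, +3 burnt (F count now 0)
Fire out after step 6
Initially T: 29, now '.': 35
Total burnt (originally-T cells now '.'): 28

Answer: 28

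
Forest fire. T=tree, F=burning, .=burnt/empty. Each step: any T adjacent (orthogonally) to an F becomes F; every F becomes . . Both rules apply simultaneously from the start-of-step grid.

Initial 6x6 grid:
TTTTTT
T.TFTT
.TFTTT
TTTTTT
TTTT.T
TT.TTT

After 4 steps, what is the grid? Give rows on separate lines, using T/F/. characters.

Step 1: 6 trees catch fire, 2 burn out
  TTTFTT
  T.F.FT
  .F.FTT
  TTFTTT
  TTTT.T
  TT.TTT
Step 2: 7 trees catch fire, 6 burn out
  TTF.FT
  T....F
  ....FT
  TF.FTT
  TTFT.T
  TT.TTT
Step 3: 7 trees catch fire, 7 burn out
  TF...F
  T.....
  .....F
  F...FT
  TF.F.T
  TT.TTT
Step 4: 5 trees catch fire, 7 burn out
  F.....
  T.....
  ......
  .....F
  F....T
  TF.FTT

F.....
T.....
......
.....F
F....T
TF.FTT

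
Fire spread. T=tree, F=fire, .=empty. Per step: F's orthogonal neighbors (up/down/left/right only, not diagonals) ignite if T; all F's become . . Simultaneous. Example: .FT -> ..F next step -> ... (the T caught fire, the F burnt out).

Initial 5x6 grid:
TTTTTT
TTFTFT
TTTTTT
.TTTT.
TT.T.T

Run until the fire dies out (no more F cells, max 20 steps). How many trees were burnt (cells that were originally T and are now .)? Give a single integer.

Answer: 23

Derivation:
Step 1: +7 fires, +2 burnt (F count now 7)
Step 2: +9 fires, +7 burnt (F count now 9)
Step 3: +4 fires, +9 burnt (F count now 4)
Step 4: +2 fires, +4 burnt (F count now 2)
Step 5: +1 fires, +2 burnt (F count now 1)
Step 6: +0 fires, +1 burnt (F count now 0)
Fire out after step 6
Initially T: 24, now '.': 29
Total burnt (originally-T cells now '.'): 23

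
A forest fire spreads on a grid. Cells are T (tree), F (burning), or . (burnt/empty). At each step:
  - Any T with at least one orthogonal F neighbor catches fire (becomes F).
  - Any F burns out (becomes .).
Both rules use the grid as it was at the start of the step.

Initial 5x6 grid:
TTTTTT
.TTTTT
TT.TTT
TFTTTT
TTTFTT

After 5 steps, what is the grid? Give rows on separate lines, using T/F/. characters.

Step 1: 7 trees catch fire, 2 burn out
  TTTTTT
  .TTTTT
  TF.TTT
  F.FFTT
  TFF.FT
Step 2: 6 trees catch fire, 7 burn out
  TTTTTT
  .FTTTT
  F..FTT
  ....FT
  F....F
Step 3: 5 trees catch fire, 6 burn out
  TFTTTT
  ..FFTT
  ....FT
  .....F
  ......
Step 4: 5 trees catch fire, 5 burn out
  F.FFTT
  ....FT
  .....F
  ......
  ......
Step 5: 2 trees catch fire, 5 burn out
  ....FT
  .....F
  ......
  ......
  ......

....FT
.....F
......
......
......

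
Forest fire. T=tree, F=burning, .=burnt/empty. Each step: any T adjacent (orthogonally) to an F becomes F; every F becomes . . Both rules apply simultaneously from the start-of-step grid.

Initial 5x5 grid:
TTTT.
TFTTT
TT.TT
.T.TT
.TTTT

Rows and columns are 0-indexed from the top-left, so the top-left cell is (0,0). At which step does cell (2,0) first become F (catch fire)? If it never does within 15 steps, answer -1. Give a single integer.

Step 1: cell (2,0)='T' (+4 fires, +1 burnt)
Step 2: cell (2,0)='F' (+5 fires, +4 burnt)
  -> target ignites at step 2
Step 3: cell (2,0)='.' (+4 fires, +5 burnt)
Step 4: cell (2,0)='.' (+3 fires, +4 burnt)
Step 5: cell (2,0)='.' (+2 fires, +3 burnt)
Step 6: cell (2,0)='.' (+1 fires, +2 burnt)
Step 7: cell (2,0)='.' (+0 fires, +1 burnt)
  fire out at step 7

2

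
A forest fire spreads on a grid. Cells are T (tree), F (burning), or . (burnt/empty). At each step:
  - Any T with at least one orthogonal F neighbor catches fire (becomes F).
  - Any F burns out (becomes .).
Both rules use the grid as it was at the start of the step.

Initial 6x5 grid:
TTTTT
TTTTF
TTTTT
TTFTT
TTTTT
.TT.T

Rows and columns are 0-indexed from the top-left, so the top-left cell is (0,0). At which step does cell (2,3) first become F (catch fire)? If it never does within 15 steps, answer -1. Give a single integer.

Step 1: cell (2,3)='T' (+7 fires, +2 burnt)
Step 2: cell (2,3)='F' (+9 fires, +7 burnt)
  -> target ignites at step 2
Step 3: cell (2,3)='.' (+6 fires, +9 burnt)
Step 4: cell (2,3)='.' (+3 fires, +6 burnt)
Step 5: cell (2,3)='.' (+1 fires, +3 burnt)
Step 6: cell (2,3)='.' (+0 fires, +1 burnt)
  fire out at step 6

2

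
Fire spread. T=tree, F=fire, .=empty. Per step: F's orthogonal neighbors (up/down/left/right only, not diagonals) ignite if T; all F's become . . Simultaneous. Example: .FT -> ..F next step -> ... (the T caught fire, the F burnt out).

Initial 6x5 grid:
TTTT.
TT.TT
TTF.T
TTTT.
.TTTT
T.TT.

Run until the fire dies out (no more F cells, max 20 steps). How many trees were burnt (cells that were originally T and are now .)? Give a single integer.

Step 1: +2 fires, +1 burnt (F count now 2)
Step 2: +5 fires, +2 burnt (F count now 5)
Step 3: +6 fires, +5 burnt (F count now 6)
Step 4: +4 fires, +6 burnt (F count now 4)
Step 5: +1 fires, +4 burnt (F count now 1)
Step 6: +1 fires, +1 burnt (F count now 1)
Step 7: +1 fires, +1 burnt (F count now 1)
Step 8: +1 fires, +1 burnt (F count now 1)
Step 9: +0 fires, +1 burnt (F count now 0)
Fire out after step 9
Initially T: 22, now '.': 29
Total burnt (originally-T cells now '.'): 21

Answer: 21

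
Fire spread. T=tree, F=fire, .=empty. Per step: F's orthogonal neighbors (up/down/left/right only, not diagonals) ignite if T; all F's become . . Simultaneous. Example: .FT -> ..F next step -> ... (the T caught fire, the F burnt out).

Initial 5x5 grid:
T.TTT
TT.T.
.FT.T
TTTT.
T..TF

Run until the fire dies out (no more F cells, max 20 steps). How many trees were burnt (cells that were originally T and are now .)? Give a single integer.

Answer: 10

Derivation:
Step 1: +4 fires, +2 burnt (F count now 4)
Step 2: +4 fires, +4 burnt (F count now 4)
Step 3: +2 fires, +4 burnt (F count now 2)
Step 4: +0 fires, +2 burnt (F count now 0)
Fire out after step 4
Initially T: 15, now '.': 20
Total burnt (originally-T cells now '.'): 10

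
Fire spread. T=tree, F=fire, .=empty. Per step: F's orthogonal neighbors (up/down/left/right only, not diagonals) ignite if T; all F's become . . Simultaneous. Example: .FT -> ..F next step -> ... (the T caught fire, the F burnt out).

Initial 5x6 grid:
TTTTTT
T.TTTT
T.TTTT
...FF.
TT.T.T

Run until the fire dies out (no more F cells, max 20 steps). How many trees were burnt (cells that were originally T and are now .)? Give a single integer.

Answer: 17

Derivation:
Step 1: +3 fires, +2 burnt (F count now 3)
Step 2: +4 fires, +3 burnt (F count now 4)
Step 3: +4 fires, +4 burnt (F count now 4)
Step 4: +2 fires, +4 burnt (F count now 2)
Step 5: +1 fires, +2 burnt (F count now 1)
Step 6: +1 fires, +1 burnt (F count now 1)
Step 7: +1 fires, +1 burnt (F count now 1)
Step 8: +1 fires, +1 burnt (F count now 1)
Step 9: +0 fires, +1 burnt (F count now 0)
Fire out after step 9
Initially T: 20, now '.': 27
Total burnt (originally-T cells now '.'): 17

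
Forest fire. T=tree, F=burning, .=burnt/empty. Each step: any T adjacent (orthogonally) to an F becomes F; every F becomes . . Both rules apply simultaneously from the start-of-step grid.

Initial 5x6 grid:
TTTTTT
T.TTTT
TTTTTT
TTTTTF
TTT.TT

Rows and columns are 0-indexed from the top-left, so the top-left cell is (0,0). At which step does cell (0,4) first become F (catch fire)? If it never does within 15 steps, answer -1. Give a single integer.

Step 1: cell (0,4)='T' (+3 fires, +1 burnt)
Step 2: cell (0,4)='T' (+4 fires, +3 burnt)
Step 3: cell (0,4)='T' (+4 fires, +4 burnt)
Step 4: cell (0,4)='F' (+5 fires, +4 burnt)
  -> target ignites at step 4
Step 5: cell (0,4)='.' (+5 fires, +5 burnt)
Step 6: cell (0,4)='.' (+3 fires, +5 burnt)
Step 7: cell (0,4)='.' (+2 fires, +3 burnt)
Step 8: cell (0,4)='.' (+1 fires, +2 burnt)
Step 9: cell (0,4)='.' (+0 fires, +1 burnt)
  fire out at step 9

4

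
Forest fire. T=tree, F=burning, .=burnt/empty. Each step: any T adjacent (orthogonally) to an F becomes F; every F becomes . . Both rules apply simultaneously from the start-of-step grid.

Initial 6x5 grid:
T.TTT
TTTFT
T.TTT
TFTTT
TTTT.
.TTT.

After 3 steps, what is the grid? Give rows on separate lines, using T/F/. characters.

Step 1: 7 trees catch fire, 2 burn out
  T.TFT
  TTF.F
  T.TFT
  F.FTT
  TFTT.
  .TTT.
Step 2: 10 trees catch fire, 7 burn out
  T.F.F
  TF...
  F.F.F
  ...FT
  F.FT.
  .FTT.
Step 3: 4 trees catch fire, 10 burn out
  T....
  F....
  .....
  ....F
  ...F.
  ..FT.

T....
F....
.....
....F
...F.
..FT.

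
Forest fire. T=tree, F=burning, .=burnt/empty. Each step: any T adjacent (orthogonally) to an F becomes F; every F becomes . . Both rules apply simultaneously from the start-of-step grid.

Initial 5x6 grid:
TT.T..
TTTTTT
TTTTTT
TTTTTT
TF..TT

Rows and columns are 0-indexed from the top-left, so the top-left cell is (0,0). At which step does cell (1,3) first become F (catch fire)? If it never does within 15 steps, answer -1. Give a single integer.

Step 1: cell (1,3)='T' (+2 fires, +1 burnt)
Step 2: cell (1,3)='T' (+3 fires, +2 burnt)
Step 3: cell (1,3)='T' (+4 fires, +3 burnt)
Step 4: cell (1,3)='T' (+5 fires, +4 burnt)
Step 5: cell (1,3)='F' (+5 fires, +5 burnt)
  -> target ignites at step 5
Step 6: cell (1,3)='.' (+4 fires, +5 burnt)
Step 7: cell (1,3)='.' (+1 fires, +4 burnt)
Step 8: cell (1,3)='.' (+0 fires, +1 burnt)
  fire out at step 8

5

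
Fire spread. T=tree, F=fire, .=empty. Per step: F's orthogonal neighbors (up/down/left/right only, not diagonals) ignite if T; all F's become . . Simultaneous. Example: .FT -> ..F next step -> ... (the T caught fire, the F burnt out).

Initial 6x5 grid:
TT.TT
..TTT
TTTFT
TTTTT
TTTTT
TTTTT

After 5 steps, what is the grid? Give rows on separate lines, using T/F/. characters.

Step 1: 4 trees catch fire, 1 burn out
  TT.TT
  ..TFT
  TTF.F
  TTTFT
  TTTTT
  TTTTT
Step 2: 7 trees catch fire, 4 burn out
  TT.FT
  ..F.F
  TF...
  TTF.F
  TTTFT
  TTTTT
Step 3: 6 trees catch fire, 7 burn out
  TT..F
  .....
  F....
  TF...
  TTF.F
  TTTFT
Step 4: 4 trees catch fire, 6 burn out
  TT...
  .....
  .....
  F....
  TF...
  TTF.F
Step 5: 2 trees catch fire, 4 burn out
  TT...
  .....
  .....
  .....
  F....
  TF...

TT...
.....
.....
.....
F....
TF...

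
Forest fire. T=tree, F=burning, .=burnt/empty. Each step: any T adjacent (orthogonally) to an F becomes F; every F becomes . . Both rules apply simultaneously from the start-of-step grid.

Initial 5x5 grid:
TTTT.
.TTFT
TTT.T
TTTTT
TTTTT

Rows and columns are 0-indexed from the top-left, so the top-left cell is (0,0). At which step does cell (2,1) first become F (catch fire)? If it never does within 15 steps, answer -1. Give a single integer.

Step 1: cell (2,1)='T' (+3 fires, +1 burnt)
Step 2: cell (2,1)='T' (+4 fires, +3 burnt)
Step 3: cell (2,1)='F' (+4 fires, +4 burnt)
  -> target ignites at step 3
Step 4: cell (2,1)='.' (+6 fires, +4 burnt)
Step 5: cell (2,1)='.' (+3 fires, +6 burnt)
Step 6: cell (2,1)='.' (+1 fires, +3 burnt)
Step 7: cell (2,1)='.' (+0 fires, +1 burnt)
  fire out at step 7

3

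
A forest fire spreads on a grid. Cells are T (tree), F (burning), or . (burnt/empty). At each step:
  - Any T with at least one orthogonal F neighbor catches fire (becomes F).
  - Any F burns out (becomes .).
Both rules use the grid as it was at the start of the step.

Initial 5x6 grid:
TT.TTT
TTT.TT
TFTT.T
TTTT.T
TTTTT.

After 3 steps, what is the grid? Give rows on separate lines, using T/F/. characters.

Step 1: 4 trees catch fire, 1 burn out
  TT.TTT
  TFT.TT
  F.FT.T
  TFTT.T
  TTTTT.
Step 2: 7 trees catch fire, 4 burn out
  TF.TTT
  F.F.TT
  ...F.T
  F.FT.T
  TFTTT.
Step 3: 4 trees catch fire, 7 burn out
  F..TTT
  ....TT
  .....T
  ...F.T
  F.FTT.

F..TTT
....TT
.....T
...F.T
F.FTT.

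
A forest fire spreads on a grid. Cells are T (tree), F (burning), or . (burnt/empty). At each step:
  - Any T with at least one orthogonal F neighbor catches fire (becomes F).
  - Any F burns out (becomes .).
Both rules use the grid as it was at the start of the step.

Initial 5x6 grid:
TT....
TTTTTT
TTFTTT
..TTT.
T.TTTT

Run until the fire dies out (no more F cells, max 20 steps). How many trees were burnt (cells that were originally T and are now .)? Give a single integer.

Answer: 20

Derivation:
Step 1: +4 fires, +1 burnt (F count now 4)
Step 2: +6 fires, +4 burnt (F count now 6)
Step 3: +6 fires, +6 burnt (F count now 6)
Step 4: +3 fires, +6 burnt (F count now 3)
Step 5: +1 fires, +3 burnt (F count now 1)
Step 6: +0 fires, +1 burnt (F count now 0)
Fire out after step 6
Initially T: 21, now '.': 29
Total burnt (originally-T cells now '.'): 20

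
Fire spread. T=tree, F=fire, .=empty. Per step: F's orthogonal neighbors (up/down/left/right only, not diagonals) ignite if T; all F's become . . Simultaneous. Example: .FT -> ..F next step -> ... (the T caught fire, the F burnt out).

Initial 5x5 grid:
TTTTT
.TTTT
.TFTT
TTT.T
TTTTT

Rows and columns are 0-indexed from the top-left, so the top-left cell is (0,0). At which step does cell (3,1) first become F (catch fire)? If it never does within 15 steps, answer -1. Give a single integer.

Step 1: cell (3,1)='T' (+4 fires, +1 burnt)
Step 2: cell (3,1)='F' (+6 fires, +4 burnt)
  -> target ignites at step 2
Step 3: cell (3,1)='.' (+7 fires, +6 burnt)
Step 4: cell (3,1)='.' (+4 fires, +7 burnt)
Step 5: cell (3,1)='.' (+0 fires, +4 burnt)
  fire out at step 5

2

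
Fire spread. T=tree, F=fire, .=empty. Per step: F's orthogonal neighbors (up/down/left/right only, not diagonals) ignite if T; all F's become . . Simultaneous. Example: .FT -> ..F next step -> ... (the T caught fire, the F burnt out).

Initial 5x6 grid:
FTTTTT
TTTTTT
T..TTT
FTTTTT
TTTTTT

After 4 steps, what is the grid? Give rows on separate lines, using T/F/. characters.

Step 1: 5 trees catch fire, 2 burn out
  .FTTTT
  FTTTTT
  F..TTT
  .FTTTT
  FTTTTT
Step 2: 4 trees catch fire, 5 burn out
  ..FTTT
  .FTTTT
  ...TTT
  ..FTTT
  .FTTTT
Step 3: 4 trees catch fire, 4 burn out
  ...FTT
  ..FTTT
  ...TTT
  ...FTT
  ..FTTT
Step 4: 5 trees catch fire, 4 burn out
  ....FT
  ...FTT
  ...FTT
  ....FT
  ...FTT

....FT
...FTT
...FTT
....FT
...FTT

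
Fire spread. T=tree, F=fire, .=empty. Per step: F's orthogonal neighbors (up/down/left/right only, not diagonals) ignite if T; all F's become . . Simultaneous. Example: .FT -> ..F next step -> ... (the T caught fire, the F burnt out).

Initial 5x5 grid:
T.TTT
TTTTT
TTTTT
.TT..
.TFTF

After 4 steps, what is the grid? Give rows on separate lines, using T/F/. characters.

Step 1: 3 trees catch fire, 2 burn out
  T.TTT
  TTTTT
  TTTTT
  .TF..
  .F.F.
Step 2: 2 trees catch fire, 3 burn out
  T.TTT
  TTTTT
  TTFTT
  .F...
  .....
Step 3: 3 trees catch fire, 2 burn out
  T.TTT
  TTFTT
  TF.FT
  .....
  .....
Step 4: 5 trees catch fire, 3 burn out
  T.FTT
  TF.FT
  F...F
  .....
  .....

T.FTT
TF.FT
F...F
.....
.....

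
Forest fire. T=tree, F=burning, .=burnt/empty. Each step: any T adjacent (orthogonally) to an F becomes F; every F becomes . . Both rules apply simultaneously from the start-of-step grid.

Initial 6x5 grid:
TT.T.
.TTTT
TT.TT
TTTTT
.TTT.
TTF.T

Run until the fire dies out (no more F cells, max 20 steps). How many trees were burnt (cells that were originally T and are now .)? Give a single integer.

Step 1: +2 fires, +1 burnt (F count now 2)
Step 2: +4 fires, +2 burnt (F count now 4)
Step 3: +2 fires, +4 burnt (F count now 2)
Step 4: +4 fires, +2 burnt (F count now 4)
Step 5: +4 fires, +4 burnt (F count now 4)
Step 6: +4 fires, +4 burnt (F count now 4)
Step 7: +1 fires, +4 burnt (F count now 1)
Step 8: +0 fires, +1 burnt (F count now 0)
Fire out after step 8
Initially T: 22, now '.': 29
Total burnt (originally-T cells now '.'): 21

Answer: 21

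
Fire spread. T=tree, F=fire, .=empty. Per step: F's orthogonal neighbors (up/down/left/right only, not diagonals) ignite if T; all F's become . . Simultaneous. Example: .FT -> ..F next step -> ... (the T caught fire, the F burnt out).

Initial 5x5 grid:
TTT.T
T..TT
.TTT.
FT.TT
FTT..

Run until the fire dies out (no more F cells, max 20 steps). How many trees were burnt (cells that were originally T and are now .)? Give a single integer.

Step 1: +2 fires, +2 burnt (F count now 2)
Step 2: +2 fires, +2 burnt (F count now 2)
Step 3: +1 fires, +2 burnt (F count now 1)
Step 4: +1 fires, +1 burnt (F count now 1)
Step 5: +2 fires, +1 burnt (F count now 2)
Step 6: +2 fires, +2 burnt (F count now 2)
Step 7: +1 fires, +2 burnt (F count now 1)
Step 8: +0 fires, +1 burnt (F count now 0)
Fire out after step 8
Initially T: 15, now '.': 21
Total burnt (originally-T cells now '.'): 11

Answer: 11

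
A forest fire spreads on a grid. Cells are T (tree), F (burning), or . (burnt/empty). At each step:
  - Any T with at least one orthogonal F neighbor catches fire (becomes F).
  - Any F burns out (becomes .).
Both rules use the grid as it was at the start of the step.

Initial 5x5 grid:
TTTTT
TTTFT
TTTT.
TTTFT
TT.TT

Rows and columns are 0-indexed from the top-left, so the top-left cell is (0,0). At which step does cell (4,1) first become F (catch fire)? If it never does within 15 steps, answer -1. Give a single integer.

Step 1: cell (4,1)='T' (+7 fires, +2 burnt)
Step 2: cell (4,1)='T' (+6 fires, +7 burnt)
Step 3: cell (4,1)='F' (+5 fires, +6 burnt)
  -> target ignites at step 3
Step 4: cell (4,1)='.' (+3 fires, +5 burnt)
Step 5: cell (4,1)='.' (+0 fires, +3 burnt)
  fire out at step 5

3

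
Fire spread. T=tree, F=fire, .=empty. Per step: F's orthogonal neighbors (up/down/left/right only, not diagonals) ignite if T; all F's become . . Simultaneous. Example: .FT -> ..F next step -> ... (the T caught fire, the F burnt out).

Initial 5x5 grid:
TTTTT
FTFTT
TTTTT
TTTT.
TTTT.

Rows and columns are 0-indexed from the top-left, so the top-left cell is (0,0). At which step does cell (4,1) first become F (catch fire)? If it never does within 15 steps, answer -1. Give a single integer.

Step 1: cell (4,1)='T' (+6 fires, +2 burnt)
Step 2: cell (4,1)='T' (+7 fires, +6 burnt)
Step 3: cell (4,1)='T' (+6 fires, +7 burnt)
Step 4: cell (4,1)='F' (+2 fires, +6 burnt)
  -> target ignites at step 4
Step 5: cell (4,1)='.' (+0 fires, +2 burnt)
  fire out at step 5

4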